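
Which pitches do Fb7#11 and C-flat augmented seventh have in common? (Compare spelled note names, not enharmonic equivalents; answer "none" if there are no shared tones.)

Fb7#11 = F♭, A♭, C♭, E𝄫, B♭.
C-flat augmented seventh = C♭, E♭, G, B𝄫.
Shared: C♭.

C♭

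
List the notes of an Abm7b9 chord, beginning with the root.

Ab  Cb  Eb  Gb  Bbb

Root Ab, quality minor seventh flat nine:
Root: Ab
Minor 3rd (3rd): Cb
Perfect 5th (5th): Eb
Minor 7th (7th): Gb
Minor 9th (9th): Bbb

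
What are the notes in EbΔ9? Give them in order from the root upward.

Root Eb, quality major ninth:
Eb — root
G — major 3rd
Bb — perfect 5th
D — major 7th
F — major 9th

Eb, G, Bb, D, F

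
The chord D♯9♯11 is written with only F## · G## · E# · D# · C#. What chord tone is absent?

The full D♯9♯11 chord is D#, F##, A#, C#, E#, G##.
Comparing with the voicing, the perfect 5th (5th) — A# — is absent.

A#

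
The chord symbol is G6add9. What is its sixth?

E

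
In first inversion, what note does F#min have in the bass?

F#min = F♯–A–C♯. First inversion → third in the bass = A.

A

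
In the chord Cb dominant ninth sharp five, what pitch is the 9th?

Cb dominant ninth sharp five is built on Cb; its 9th is a major 9th above the root.
A second above C uses the letter D, and the major 9th above Cb is Db.

Db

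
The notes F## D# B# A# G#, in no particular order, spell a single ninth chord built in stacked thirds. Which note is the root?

G#

Arranged so that each adjacent pair is a third by letter name: G# – B# – D# – F## – A#.
The bottom of that stack, G#, is the root (this is G# major ninth).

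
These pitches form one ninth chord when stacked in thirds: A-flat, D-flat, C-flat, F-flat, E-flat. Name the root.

D-flat

Arranged so that each adjacent pair is a third by letter name: D-flat – F-flat – A-flat – C-flat – E-flat.
The bottom of that stack, D-flat, is the root (this is D-flat minor ninth).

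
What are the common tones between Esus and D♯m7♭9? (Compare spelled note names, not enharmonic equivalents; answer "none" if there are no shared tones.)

Esus = E, A, B.
D♯m7♭9 = D#, F#, A#, C#, E.
Shared: E.

E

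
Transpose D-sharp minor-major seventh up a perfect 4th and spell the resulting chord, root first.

G-sharp – B – D-sharp – F-double-sharp

A perfect 4th up from D-sharp is G-sharp, so the new chord is G-sharp minor-major seventh.
root → G-sharp
3rd (minor 3rd) → B
5th (perfect 5th) → D-sharp
7th (major 7th) → F-double-sharp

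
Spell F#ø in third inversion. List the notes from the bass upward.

E, F#, A, C

F#ø = F#–A–C–E; third inversion → seventh (E) lowest.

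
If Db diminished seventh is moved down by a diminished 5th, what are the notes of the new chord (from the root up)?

G B-flat D-flat F-flat

D-flat down a diminished 5th → G. New chord: G diminished seventh.
root → G
3rd (minor 3rd) → B-flat
5th (diminished 5th) → D-flat
7th (diminished 7th) → F-flat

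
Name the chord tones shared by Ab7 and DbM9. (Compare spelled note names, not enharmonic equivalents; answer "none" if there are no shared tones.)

Ab, C, Eb

Ab7 = Ab, C, Eb, Gb.
DbM9 = Db, F, Ab, C, Eb.
Shared: Ab, C, Eb.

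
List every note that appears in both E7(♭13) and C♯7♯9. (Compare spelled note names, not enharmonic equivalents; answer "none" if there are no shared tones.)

G♯ – B

E7(♭13) = E, G♯, B, D, C.
C♯7♯9 = C♯, E♯, G♯, B, D𝄪.
Shared: G♯, B.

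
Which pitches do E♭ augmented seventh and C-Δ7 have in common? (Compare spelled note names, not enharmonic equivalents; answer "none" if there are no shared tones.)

Eb G B

E♭ augmented seventh: Eb G B Db
C-Δ7: C Eb G B
Common to both → Eb, G, B.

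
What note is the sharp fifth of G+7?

D#

Root of G+7 = G. The 5th is an augmented 5th: G up an augmented 5th → D#.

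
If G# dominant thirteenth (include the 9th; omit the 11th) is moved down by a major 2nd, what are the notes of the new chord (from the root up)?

F-sharp A-sharp C-sharp E G-sharp D-sharp

Transposed root: G-sharp → F-sharp (major 2nd down). So we spell F-sharp dominant thirteenth:
- root: F-sharp
- major 3rd: A-sharp
- perfect 5th: C-sharp
- minor 7th: E
- major 9th: G-sharp
- major 13th: D-sharp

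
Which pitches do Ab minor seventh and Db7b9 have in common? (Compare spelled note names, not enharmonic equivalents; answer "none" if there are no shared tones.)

Ab – Cb

Ab minor seventh = Ab, Cb, Eb, Gb.
Db7b9 = Db, F, Ab, Cb, Ebb.
Shared: Ab, Cb.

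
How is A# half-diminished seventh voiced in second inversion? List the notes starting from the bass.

E – G-sharp – A-sharp – C-sharp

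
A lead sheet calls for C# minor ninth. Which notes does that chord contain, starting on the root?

C-sharp – E – G-sharp – B – D-sharp

C# minor ninth is a minor ninth built on C-sharp.
C-sharp — root
E — minor 3rd
G-sharp — perfect 5th
B — minor 7th
D-sharp — major 9th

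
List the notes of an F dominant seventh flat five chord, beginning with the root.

Root F, quality dominant seventh flat five:
Root: F
Major 3rd (3rd): A
Diminished 5th (5th): Cb
Minor 7th (7th): Eb

F – A – Cb – Eb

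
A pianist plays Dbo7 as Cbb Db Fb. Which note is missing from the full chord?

The full Dbo7 chord is Db, Fb, Abb, Cbb.
Comparing with the voicing, the diminished 5th (5th) — Abb — is absent.

Abb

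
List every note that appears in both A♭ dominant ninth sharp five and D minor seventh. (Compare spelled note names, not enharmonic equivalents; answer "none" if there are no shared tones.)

C

A♭ dominant ninth sharp five: A-flat C E G-flat B-flat
D minor seventh: D F A C
Common to both → C.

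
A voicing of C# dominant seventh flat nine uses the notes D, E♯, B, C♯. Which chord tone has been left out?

C# dominant seventh flat nine = C♯, E♯, G♯, B, D. The voicing lacks the 5th (perfect 5th), G♯.

G♯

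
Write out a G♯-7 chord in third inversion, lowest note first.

G♯-7 = G#–B–D#–F#; third inversion → seventh (F#) lowest.

F#, G#, B, D#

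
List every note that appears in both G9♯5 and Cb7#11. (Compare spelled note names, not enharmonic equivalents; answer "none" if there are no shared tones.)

F

G9♯5: G B D♯ F A
Cb7#11: C♭ E♭ G♭ B𝄫 F
Common to both → F.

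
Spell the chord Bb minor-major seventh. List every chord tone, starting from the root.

Bb, Db, F, A

Bb minor-major seventh is a minor-major seventh built on Bb.
Bb — root
Db — minor 3rd
F — perfect 5th
A — major 7th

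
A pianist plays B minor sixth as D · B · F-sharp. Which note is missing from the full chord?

B minor sixth = B, D, F-sharp, G-sharp. The voicing lacks the 6th (major 6th), G-sharp.

G-sharp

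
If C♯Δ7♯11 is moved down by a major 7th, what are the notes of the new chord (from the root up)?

C♯ down a major 7th → D. New chord: D major seventh sharp eleven.
root → D
3rd (major 3rd) → F♯
5th (perfect 5th) → A
7th (major 7th) → C♯
11th (augmented 11th) → G♯

D, F♯, A, C♯, G♯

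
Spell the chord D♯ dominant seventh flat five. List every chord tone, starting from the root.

D-sharp, F-double-sharp, A, C-sharp

D♯ dominant seventh flat five: dominant seventh flat five on D-sharp.
- root: D-sharp
- major 3rd: F-double-sharp
- diminished 5th: A
- minor 7th: C-sharp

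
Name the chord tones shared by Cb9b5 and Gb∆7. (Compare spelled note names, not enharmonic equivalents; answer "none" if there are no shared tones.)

Db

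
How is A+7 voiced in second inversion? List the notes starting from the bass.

A+7 = A–C#–E#–G; second inversion → fifth (E#) lowest.

E# G A C#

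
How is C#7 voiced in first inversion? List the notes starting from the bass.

E#, G#, B, C#

In root position, C#7 is C#–E#–G#–B.
First inversion puts the third (E#) in the bass.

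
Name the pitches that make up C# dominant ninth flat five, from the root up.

C-sharp E-sharp G B D-sharp

Root C-sharp, quality dominant ninth flat five:
- root: C-sharp
- major 3rd: E-sharp
- diminished 5th: G
- minor 7th: B
- major 9th: D-sharp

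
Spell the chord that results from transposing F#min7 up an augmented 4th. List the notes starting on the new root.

F# up an augmented 4th → B#. New chord: B# minor seventh.
root → B#
3rd (minor 3rd) → D#
5th (perfect 5th) → F##
7th (minor 7th) → A#

B# D# F## A#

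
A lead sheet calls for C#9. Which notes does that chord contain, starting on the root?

C#9: dominant ninth on C#.
C# — root
E# — major 3rd
G# — perfect 5th
B — minor 7th
D# — major 9th

C#  E#  G#  B  D#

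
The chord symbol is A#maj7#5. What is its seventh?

A#maj7#5 is built on A#; its 7th is a major 7th above the root.
A seventh above A uses the letter G, and the major 7th above A# is G##.

G##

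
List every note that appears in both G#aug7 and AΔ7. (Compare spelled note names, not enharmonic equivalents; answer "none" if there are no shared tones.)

G♯

G#aug7: G♯ B♯ D𝄪 F♯
AΔ7: A C♯ E G♯
Common to both → G♯.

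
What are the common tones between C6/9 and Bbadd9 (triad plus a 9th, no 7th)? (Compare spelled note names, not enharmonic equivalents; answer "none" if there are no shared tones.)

C6/9 = C, E, G, A, D.
Bbadd9 = Bb, D, F, C.
Shared: C, D.

C, D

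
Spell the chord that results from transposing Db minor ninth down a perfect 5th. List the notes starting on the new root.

Transposed root: D♭ → G♭ (perfect 5th down). So we spell G♭ minor ninth:
- root: G♭
- minor 3rd: B𝄫
- perfect 5th: D♭
- minor 7th: F♭
- major 9th: A♭

G♭  B𝄫  D♭  F♭  A♭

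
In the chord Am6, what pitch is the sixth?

F♯

Am6 is built on A; its 6th is a major 6th above the root.
A sixth above A uses the letter F, and the major 6th above A is F♯.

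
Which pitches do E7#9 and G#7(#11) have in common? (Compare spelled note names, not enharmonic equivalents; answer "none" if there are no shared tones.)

G♯

E7#9 = E, G♯, B, D, F𝄪.
G#7(#11) = G♯, B♯, D♯, F♯, C𝄪.
Shared: G♯.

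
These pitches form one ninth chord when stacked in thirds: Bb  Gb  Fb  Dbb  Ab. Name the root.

Arranged so that each adjacent pair is a third by letter name: Gb – Bb – Dbb – Fb – Ab.
The bottom of that stack, Gb, is the root (this is Gb dominant ninth flat five).

Gb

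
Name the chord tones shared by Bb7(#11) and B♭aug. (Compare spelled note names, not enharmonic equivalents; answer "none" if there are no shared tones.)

Bb, D

Bb7(#11) = Bb, D, F, Ab, E.
B♭aug = Bb, D, F#.
Shared: Bb, D.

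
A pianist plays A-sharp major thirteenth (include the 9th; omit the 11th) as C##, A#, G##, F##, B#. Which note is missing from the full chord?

E#

A-sharp major thirteenth = A#, C##, E#, G##, B#, F##. The voicing lacks the 5th (perfect 5th), E#.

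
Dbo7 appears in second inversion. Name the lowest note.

A𝄫

Dbo7 = D♭–F♭–A𝄫–C𝄫. Second inversion → fifth in the bass = A𝄫.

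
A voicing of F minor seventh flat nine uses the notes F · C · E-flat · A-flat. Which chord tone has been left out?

The full F minor seventh flat nine chord is F, A-flat, C, E-flat, G-flat.
Comparing with the voicing, the minor 9th (9th) — G-flat — is absent.

G-flat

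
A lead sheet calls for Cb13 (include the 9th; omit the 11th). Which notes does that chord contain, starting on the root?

Cb  Eb  Gb  Bbb  Db  Ab

Cb13: dominant thirteenth on Cb.
Cb — root
Eb — major 3rd
Gb — perfect 5th
Bbb — minor 7th
Db — major 9th
Ab — major 13th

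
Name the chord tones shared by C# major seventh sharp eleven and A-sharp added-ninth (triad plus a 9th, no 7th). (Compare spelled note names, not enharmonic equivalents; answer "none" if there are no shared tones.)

E-sharp, B-sharp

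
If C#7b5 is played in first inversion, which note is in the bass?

C#7b5 in root position is C#–E#–G–B.
First inversion places the third in the bass, which is E#.

E#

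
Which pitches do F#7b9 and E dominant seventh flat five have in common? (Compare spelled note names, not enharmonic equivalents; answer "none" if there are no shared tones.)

F#7b9 = F♯, A♯, C♯, E, G.
E dominant seventh flat five = E, G♯, B♭, D.
Shared: E.

E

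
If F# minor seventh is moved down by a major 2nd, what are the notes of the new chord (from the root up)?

A major 2nd down from F♯ is E, so the new chord is E minor seventh.
Root: E
Minor 3rd (3rd): G
Perfect 5th (5th): B
Minor 7th (7th): D

E, G, B, D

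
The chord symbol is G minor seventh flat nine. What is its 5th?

D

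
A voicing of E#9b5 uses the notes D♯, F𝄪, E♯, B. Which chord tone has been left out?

G𝄪

The full E#9b5 chord is E♯, G𝄪, B, D♯, F𝄪.
Comparing with the voicing, the major 3rd (3rd) — G𝄪 — is absent.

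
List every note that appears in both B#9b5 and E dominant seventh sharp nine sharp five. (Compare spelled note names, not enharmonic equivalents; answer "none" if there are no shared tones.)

B#9b5 = B#, D##, F#, A#, C##.
E dominant seventh sharp nine sharp five = E, G#, B#, D, F##.
Shared: B#.

B#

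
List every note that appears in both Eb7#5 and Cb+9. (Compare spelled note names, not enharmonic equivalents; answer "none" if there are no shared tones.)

Eb  G  Db

Eb7#5 = Eb, G, B, Db.
Cb+9 = Cb, Eb, G, Bbb, Db.
Shared: Eb, G, Db.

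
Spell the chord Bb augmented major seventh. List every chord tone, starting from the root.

Bb augmented major seventh is an augmented major seventh built on B♭.
B♭ — root
D — major 3rd
F♯ — augmented 5th
A — major 7th

B♭  D  F♯  A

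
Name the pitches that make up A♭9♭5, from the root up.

A♭ – C – E𝄫 – G♭ – B♭

A♭9♭5: dominant ninth flat five on A♭.
- root: A♭
- major 3rd: C
- diminished 5th: E𝄫
- minor 7th: G♭
- major 9th: B♭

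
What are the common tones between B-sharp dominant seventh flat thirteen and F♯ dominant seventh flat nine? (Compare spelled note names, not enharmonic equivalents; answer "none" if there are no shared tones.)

A-sharp

B-sharp dominant seventh flat thirteen = B-sharp, D-double-sharp, F-double-sharp, A-sharp, G-sharp.
F♯ dominant seventh flat nine = F-sharp, A-sharp, C-sharp, E, G.
Shared: A-sharp.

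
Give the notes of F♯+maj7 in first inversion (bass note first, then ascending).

A#, C##, E#, F#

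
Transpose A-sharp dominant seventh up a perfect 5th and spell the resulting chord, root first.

E-sharp  G-double-sharp  B-sharp  D-sharp

A perfect 5th up from A-sharp is E-sharp, so the new chord is E-sharp dominant seventh.
root → E-sharp
3rd (major 3rd) → G-double-sharp
5th (perfect 5th) → B-sharp
7th (minor 7th) → D-sharp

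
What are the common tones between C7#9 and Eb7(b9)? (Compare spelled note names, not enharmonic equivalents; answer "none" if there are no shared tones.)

G Bb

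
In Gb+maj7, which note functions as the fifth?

D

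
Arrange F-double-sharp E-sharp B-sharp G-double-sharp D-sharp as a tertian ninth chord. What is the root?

E-sharp

Arranged so that each adjacent pair is a third by letter name: E-sharp – G-double-sharp – B-sharp – D-sharp – F-double-sharp.
The bottom of that stack, E-sharp, is the root (this is E-sharp dominant ninth).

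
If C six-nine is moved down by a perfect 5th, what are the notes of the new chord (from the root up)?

A perfect 5th down from C is F, so the new chord is F six-nine.
root → F
3rd (major 3rd) → A
5th (perfect 5th) → C
6th (major 6th) → D
9th (major 9th) → G

F – A – C – D – G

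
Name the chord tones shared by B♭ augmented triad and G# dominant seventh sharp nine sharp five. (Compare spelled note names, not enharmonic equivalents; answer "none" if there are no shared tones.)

B♭ augmented triad = B-flat, D, F-sharp.
G# dominant seventh sharp nine sharp five = G-sharp, B-sharp, D-double-sharp, F-sharp, A-double-sharp.
Shared: F-sharp.

F-sharp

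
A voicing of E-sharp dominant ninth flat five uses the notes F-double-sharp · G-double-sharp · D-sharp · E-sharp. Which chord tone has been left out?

E-sharp dominant ninth flat five = E-sharp, G-double-sharp, B, D-sharp, F-double-sharp. The voicing lacks the 5th (diminished 5th), B.

B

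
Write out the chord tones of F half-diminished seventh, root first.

Root F, quality half-diminished seventh:
Root: F
Minor 3rd (3rd): Ab
Diminished 5th (5th): Cb
Minor 7th (7th): Eb

F  Ab  Cb  Eb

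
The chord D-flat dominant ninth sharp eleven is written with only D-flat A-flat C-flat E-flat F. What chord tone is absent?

G

D-flat dominant ninth sharp eleven = D-flat, F, A-flat, C-flat, E-flat, G. The voicing lacks the 11th (augmented 11th), G.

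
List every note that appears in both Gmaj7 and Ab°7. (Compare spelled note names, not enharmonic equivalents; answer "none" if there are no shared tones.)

none

Gmaj7: G B D F♯
Ab°7: A♭ C♭ E𝄫 G𝄫
Common to both → none.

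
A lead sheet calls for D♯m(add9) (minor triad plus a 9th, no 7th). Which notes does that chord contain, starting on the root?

D#, F#, A#, E#

D♯m(add9) is a minor added-ninth built on D#.
- root: D#
- minor 3rd: F#
- perfect 5th: A#
- major 9th: E#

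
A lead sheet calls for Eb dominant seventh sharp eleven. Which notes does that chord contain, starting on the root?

Eb dominant seventh sharp eleven: dominant seventh sharp eleven on E-flat.
root → E-flat
3rd (major 3rd) → G
5th (perfect 5th) → B-flat
7th (minor 7th) → D-flat
11th (augmented 11th) → A

E-flat, G, B-flat, D-flat, A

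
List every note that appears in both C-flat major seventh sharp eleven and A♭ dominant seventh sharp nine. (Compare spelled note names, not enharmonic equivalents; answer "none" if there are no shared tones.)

C-flat major seventh sharp eleven = C-flat, E-flat, G-flat, B-flat, F.
A♭ dominant seventh sharp nine = A-flat, C, E-flat, G-flat, B.
Shared: E-flat, G-flat.

E-flat – G-flat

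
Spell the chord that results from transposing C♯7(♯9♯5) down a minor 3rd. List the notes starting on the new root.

A#, C##, E##, G#, B##

Transposed root: C# → A# (minor 3rd down). So we spell A# dominant seventh sharp nine sharp five:
root → A#
3rd (major 3rd) → C##
5th (augmented 5th) → E##
7th (minor 7th) → G#
9th (augmented 9th) → B##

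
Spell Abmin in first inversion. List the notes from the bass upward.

Cb – Eb – Ab

Abmin = Ab–Cb–Eb; first inversion → third (Cb) lowest.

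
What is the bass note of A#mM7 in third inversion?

G##

A#mM7 in root position is A#–C#–E#–G##.
Third inversion places the seventh in the bass, which is G##.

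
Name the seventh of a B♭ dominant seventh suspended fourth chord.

B♭ dominant seventh suspended fourth is built on B-flat; its 7th is a minor 7th above the root.
A seventh above B uses the letter A, and the minor 7th above B-flat is A-flat.

A-flat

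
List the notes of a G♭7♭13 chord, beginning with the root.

Root Gb, quality dominant seventh flat thirteen:
Root: Gb
Major 3rd (3rd): Bb
Perfect 5th (5th): Db
Minor 7th (7th): Fb
Minor 13th (13th): Ebb

Gb – Bb – Db – Fb – Ebb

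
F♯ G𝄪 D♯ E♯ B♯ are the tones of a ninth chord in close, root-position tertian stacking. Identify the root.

Arranged so that each adjacent pair is a third by letter name: E♯ – G𝄪 – B♯ – D♯ – F♯.
The bottom of that stack, E♯, is the root (this is E♯ dominant seventh flat nine).

E♯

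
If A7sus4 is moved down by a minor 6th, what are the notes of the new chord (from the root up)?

C♯, F♯, G♯, B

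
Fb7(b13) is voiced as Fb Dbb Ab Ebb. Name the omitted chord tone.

The full Fb7(b13) chord is Fb, Ab, Cb, Ebb, Dbb.
Comparing with the voicing, the perfect 5th (5th) — Cb — is absent.

Cb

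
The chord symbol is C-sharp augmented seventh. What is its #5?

G##

C-sharp augmented seventh is built on C#; its 5th is an augmented 5th above the root.
A fifth above C uses the letter G, and the augmented 5th above C# is G##.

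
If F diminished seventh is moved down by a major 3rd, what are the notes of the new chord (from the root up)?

Db, Fb, Abb, Cbb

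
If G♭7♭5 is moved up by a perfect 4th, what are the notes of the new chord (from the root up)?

Cb – Eb – Gbb – Bbb

Gb up a perfect 4th → Cb. New chord: Cb dominant seventh flat five.
- root: Cb
- major 3rd: Eb
- diminished 5th: Gbb
- minor 7th: Bbb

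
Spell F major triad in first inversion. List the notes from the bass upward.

In root position, F major triad is F–A–C.
First inversion puts the third (A) in the bass.

A, C, F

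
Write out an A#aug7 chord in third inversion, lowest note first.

G#  A#  C##  E##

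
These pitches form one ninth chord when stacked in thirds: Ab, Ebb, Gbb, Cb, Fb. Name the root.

Fb

Stacking in thirds gives Fb – Ab – Cb – Ebb – Gbb, so Fb is the root — Fb dominant seventh flat nine.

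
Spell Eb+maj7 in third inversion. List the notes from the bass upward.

D, Eb, G, B

In root position, Eb+maj7 is Eb–G–B–D.
Third inversion puts the seventh (D) in the bass.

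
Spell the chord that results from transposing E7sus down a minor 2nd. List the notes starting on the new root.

D#, G#, A#, C#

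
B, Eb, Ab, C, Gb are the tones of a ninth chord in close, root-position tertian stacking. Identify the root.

Ab

Stacking in thirds gives Ab – C – Eb – Gb – B, so Ab is the root — Ab dominant seventh sharp nine.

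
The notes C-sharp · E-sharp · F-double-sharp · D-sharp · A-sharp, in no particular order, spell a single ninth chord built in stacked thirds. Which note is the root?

D-sharp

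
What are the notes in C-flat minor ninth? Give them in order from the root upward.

Cb Ebb Gb Bbb Db

C-flat minor ninth is a minor ninth built on Cb.
- root: Cb
- minor 3rd: Ebb
- perfect 5th: Gb
- minor 7th: Bbb
- major 9th: Db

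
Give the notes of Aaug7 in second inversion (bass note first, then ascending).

E♯ – G – A – C♯

Aaug7 = A–C♯–E♯–G; second inversion → fifth (E♯) lowest.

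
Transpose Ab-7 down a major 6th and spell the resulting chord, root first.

Cb Ebb Gb Bbb

A major 6th down from Ab is Cb, so the new chord is Cb minor seventh.
Root: Cb
Minor 3rd (3rd): Ebb
Perfect 5th (5th): Gb
Minor 7th (7th): Bbb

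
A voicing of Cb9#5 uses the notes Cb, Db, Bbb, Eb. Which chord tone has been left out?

The full Cb9#5 chord is Cb, Eb, G, Bbb, Db.
Comparing with the voicing, the augmented 5th (5th) — G — is absent.

G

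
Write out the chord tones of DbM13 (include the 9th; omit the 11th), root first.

Db, F, Ab, C, Eb, Bb

DbM13: major thirteenth on Db.
Root: Db
Major 3rd (3rd): F
Perfect 5th (5th): Ab
Major 7th (7th): C
Major 9th (9th): Eb
Major 13th (13th): Bb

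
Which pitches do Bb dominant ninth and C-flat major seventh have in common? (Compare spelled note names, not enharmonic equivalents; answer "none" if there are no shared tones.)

Bb dominant ninth: Bb D F Ab C
C-flat major seventh: Cb Eb Gb Bb
Common to both → Bb.

Bb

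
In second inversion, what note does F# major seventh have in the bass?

F# major seventh in root position is F#–A#–C#–E#.
Second inversion places the fifth in the bass, which is C#.

C#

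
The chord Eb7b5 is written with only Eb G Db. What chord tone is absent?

Eb7b5 = Eb, G, Bbb, Db. The voicing lacks the 5th (diminished 5th), Bbb.

Bbb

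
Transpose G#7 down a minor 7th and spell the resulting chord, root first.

A minor 7th down from G# is A#, so the new chord is A# dominant seventh.
- root: A#
- major 3rd: C##
- perfect 5th: E#
- minor 7th: G#

A# C## E# G#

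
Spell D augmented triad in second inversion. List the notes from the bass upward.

A#, D, F#

In root position, D augmented triad is D–F#–A#.
Second inversion puts the fifth (A#) in the bass.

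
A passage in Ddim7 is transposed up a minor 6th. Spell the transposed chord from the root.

Transposed root: D → Bb (minor 6th up). So we spell Bb diminished seventh:
- root: Bb
- minor 3rd: Db
- diminished 5th: Fb
- diminished 7th: Abb

Bb, Db, Fb, Abb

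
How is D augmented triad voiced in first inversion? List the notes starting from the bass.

F#, A#, D

In root position, D augmented triad is D–F#–A#.
First inversion puts the third (F#) in the bass.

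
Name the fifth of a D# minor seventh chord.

D# minor seventh is built on D#; its 5th is a perfect 5th above the root.
A fifth above D uses the letter A, and the perfect 5th above D# is A#.

A#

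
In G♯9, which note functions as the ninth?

A#

Root of G♯9 = G#. The 9th is a major 9th: G# up a major 9th → A#.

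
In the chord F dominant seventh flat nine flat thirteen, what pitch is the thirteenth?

Root of F dominant seventh flat nine flat thirteen = F. The 13th is a minor 13th: F up a minor 13th → D-flat.

D-flat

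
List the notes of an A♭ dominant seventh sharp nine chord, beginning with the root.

Root A-flat, quality dominant seventh sharp nine:
Root: A-flat
Major 3rd (3rd): C
Perfect 5th (5th): E-flat
Minor 7th (7th): G-flat
Augmented 9th (9th): B

A-flat  C  E-flat  G-flat  B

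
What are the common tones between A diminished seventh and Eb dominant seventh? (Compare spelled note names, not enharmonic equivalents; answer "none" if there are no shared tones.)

E-flat

A diminished seventh: A C E-flat G-flat
Eb dominant seventh: E-flat G B-flat D-flat
Common to both → E-flat.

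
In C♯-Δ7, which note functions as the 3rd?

E

Root of C♯-Δ7 = C#. The 3rd is a minor 3rd: C# up a minor 3rd → E.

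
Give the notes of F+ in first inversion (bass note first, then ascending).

A  C#  F

F+ = F–A–C#; first inversion → third (A) lowest.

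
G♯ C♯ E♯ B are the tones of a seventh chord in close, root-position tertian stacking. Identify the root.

Arranged so that each adjacent pair is a third by letter name: C♯ – E♯ – G♯ – B.
The bottom of that stack, C♯, is the root (this is C♯ dominant seventh).

C♯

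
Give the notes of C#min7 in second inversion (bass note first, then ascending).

In root position, C#min7 is C#–E–G#–B.
Second inversion puts the fifth (G#) in the bass.

G# – B – C# – E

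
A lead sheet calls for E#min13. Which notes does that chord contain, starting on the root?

E#min13 is a minor thirteenth built on E♯.
Root: E♯
Minor 3rd (3rd): G♯
Perfect 5th (5th): B♯
Minor 7th (7th): D♯
Major 9th (9th): F𝄪
Perfect 11th (11th): A♯
Major 13th (13th): C𝄪

E♯, G♯, B♯, D♯, F𝄪, A♯, C𝄪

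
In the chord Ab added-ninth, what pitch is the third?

Root of Ab added-ninth = Ab. The 3rd is a major 3rd: Ab up a major 3rd → C.

C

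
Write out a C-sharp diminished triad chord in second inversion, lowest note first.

G, C#, E

C-sharp diminished triad = C#–E–G; second inversion → fifth (G) lowest.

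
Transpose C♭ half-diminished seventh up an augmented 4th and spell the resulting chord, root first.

F  A♭  C♭  E♭

C♭ up an augmented 4th → F. New chord: F half-diminished seventh.
- root: F
- minor 3rd: A♭
- diminished 5th: C♭
- minor 7th: E♭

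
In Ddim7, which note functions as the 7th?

Cb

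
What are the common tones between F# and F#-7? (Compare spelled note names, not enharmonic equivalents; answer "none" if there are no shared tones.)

F♯, C♯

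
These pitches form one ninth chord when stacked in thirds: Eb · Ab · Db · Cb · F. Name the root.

Db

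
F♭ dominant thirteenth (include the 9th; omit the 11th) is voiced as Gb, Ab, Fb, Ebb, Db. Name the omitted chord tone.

Cb

The full F♭ dominant thirteenth chord is Fb, Ab, Cb, Ebb, Gb, Db.
Comparing with the voicing, the perfect 5th (5th) — Cb — is absent.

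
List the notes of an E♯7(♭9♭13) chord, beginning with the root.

E# G## B# D# F# C#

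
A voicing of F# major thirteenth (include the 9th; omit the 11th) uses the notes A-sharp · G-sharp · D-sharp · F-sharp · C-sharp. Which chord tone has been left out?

The full F# major thirteenth chord is F-sharp, A-sharp, C-sharp, E-sharp, G-sharp, D-sharp.
Comparing with the voicing, the major 7th (7th) — E-sharp — is absent.

E-sharp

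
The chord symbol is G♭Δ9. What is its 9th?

Root of G♭Δ9 = Gb. The 9th is a major 9th: Gb up a major 9th → Ab.

Ab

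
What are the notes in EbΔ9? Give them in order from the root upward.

EbΔ9: major ninth on E♭.
- root: E♭
- major 3rd: G
- perfect 5th: B♭
- major 7th: D
- major 9th: F

E♭  G  B♭  D  F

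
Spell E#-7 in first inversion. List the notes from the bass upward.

In root position, E#-7 is E#–G#–B#–D#.
First inversion puts the third (G#) in the bass.

G#, B#, D#, E#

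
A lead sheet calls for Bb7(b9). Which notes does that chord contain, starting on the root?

B♭, D, F, A♭, C♭

Bb7(b9): dominant seventh flat nine on B♭.
root → B♭
3rd (major 3rd) → D
5th (perfect 5th) → F
7th (minor 7th) → A♭
9th (minor 9th) → C♭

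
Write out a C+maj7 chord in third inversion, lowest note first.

In root position, C+maj7 is C–E–G♯–B.
Third inversion puts the seventh (B) in the bass.

B  C  E  G♯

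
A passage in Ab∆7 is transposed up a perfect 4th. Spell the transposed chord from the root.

Ab up a perfect 4th → Db. New chord: Db major seventh.
root → Db
3rd (major 3rd) → F
5th (perfect 5th) → Ab
7th (major 7th) → C

Db, F, Ab, C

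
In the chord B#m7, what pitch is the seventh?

A#

B#m7 is built on B#; its 7th is a minor 7th above the root.
A seventh above B uses the letter A, and the minor 7th above B# is A#.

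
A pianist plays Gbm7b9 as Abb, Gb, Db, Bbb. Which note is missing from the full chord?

The full Gbm7b9 chord is Gb, Bbb, Db, Fb, Abb.
Comparing with the voicing, the minor 7th (7th) — Fb — is absent.

Fb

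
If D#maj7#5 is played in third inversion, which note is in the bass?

D#maj7#5 = D#–F##–A##–C##. Third inversion → seventh in the bass = C##.

C##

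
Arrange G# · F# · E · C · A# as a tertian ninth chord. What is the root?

F#

Arranged so that each adjacent pair is a third by letter name: F# – A# – C – E – G#.
The bottom of that stack, F#, is the root (this is F# dominant ninth flat five).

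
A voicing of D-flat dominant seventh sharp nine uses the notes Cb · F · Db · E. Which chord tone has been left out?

Ab

The full D-flat dominant seventh sharp nine chord is Db, F, Ab, Cb, E.
Comparing with the voicing, the perfect 5th (5th) — Ab — is absent.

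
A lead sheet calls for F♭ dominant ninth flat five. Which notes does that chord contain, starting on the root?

F-flat  A-flat  C-double-flat  E-double-flat  G-flat

F♭ dominant ninth flat five: dominant ninth flat five on F-flat.
Root: F-flat
Major 3rd (3rd): A-flat
Diminished 5th (5th): C-double-flat
Minor 7th (7th): E-double-flat
Major 9th (9th): G-flat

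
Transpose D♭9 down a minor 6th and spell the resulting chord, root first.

A minor 6th down from Db is F, so the new chord is F dominant ninth.
F — root
A — major 3rd
C — perfect 5th
Eb — minor 7th
G — major 9th

F A C Eb G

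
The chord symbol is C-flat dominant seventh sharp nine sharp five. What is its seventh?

B-double-flat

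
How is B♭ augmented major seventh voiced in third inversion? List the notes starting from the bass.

A  Bb  D  F#

In root position, B♭ augmented major seventh is Bb–D–F#–A.
Third inversion puts the seventh (A) in the bass.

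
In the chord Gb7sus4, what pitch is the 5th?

Db

Root of Gb7sus4 = Gb. The 5th is a perfect 5th: Gb up a perfect 5th → Db.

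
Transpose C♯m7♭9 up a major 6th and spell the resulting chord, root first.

C♯ up a major 6th → A♯. New chord: A♯ minor seventh flat nine.
root → A♯
3rd (minor 3rd) → C♯
5th (perfect 5th) → E♯
7th (minor 7th) → G♯
9th (minor 9th) → B

A♯, C♯, E♯, G♯, B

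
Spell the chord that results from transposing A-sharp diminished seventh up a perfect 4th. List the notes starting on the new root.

D# F# A C

A# up a perfect 4th → D#. New chord: D# diminished seventh.
Root: D#
Minor 3rd (3rd): F#
Diminished 5th (5th): A
Diminished 7th (7th): C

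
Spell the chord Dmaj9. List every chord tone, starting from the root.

D  F#  A  C#  E

Dmaj9 is a major ninth built on D.
- root: D
- major 3rd: F#
- perfect 5th: A
- major 7th: C#
- major 9th: E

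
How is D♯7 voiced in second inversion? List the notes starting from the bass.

A#, C#, D#, F##

In root position, D♯7 is D#–F##–A#–C#.
Second inversion puts the fifth (A#) in the bass.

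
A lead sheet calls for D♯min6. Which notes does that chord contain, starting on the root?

Root D♯, quality minor sixth:
- root: D♯
- minor 3rd: F♯
- perfect 5th: A♯
- major 6th: B♯

D♯ – F♯ – A♯ – B♯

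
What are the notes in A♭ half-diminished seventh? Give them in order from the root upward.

Ab, Cb, Ebb, Gb

A♭ half-diminished seventh is a half-diminished seventh built on Ab.
root → Ab
3rd (minor 3rd) → Cb
5th (diminished 5th) → Ebb
7th (minor 7th) → Gb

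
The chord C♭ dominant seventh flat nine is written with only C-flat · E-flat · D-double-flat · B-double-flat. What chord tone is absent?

The full C♭ dominant seventh flat nine chord is C-flat, E-flat, G-flat, B-double-flat, D-double-flat.
Comparing with the voicing, the perfect 5th (5th) — G-flat — is absent.

G-flat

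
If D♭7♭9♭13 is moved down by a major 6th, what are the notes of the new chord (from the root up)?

Transposed root: D♭ → F♭ (major 6th down). So we spell F♭ dominant seventh flat nine flat thirteen:
- root: F♭
- major 3rd: A♭
- perfect 5th: C♭
- minor 7th: E𝄫
- minor 9th: G𝄫
- minor 13th: D𝄫

F♭, A♭, C♭, E𝄫, G𝄫, D𝄫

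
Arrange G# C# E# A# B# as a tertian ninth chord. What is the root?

A#

Arranged so that each adjacent pair is a third by letter name: A# – C# – E# – G# – B#.
The bottom of that stack, A#, is the root (this is A# minor ninth).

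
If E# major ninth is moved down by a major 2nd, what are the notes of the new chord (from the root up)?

D-sharp  F-double-sharp  A-sharp  C-double-sharp  E-sharp

Transposed root: E-sharp → D-sharp (major 2nd down). So we spell D-sharp major ninth:
root → D-sharp
3rd (major 3rd) → F-double-sharp
5th (perfect 5th) → A-sharp
7th (major 7th) → C-double-sharp
9th (major 9th) → E-sharp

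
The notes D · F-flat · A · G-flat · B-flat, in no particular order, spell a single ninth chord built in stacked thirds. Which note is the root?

Stacking in thirds gives G-flat – B-flat – D – F-flat – A, so G-flat is the root — G-flat dominant seventh sharp nine sharp five.

G-flat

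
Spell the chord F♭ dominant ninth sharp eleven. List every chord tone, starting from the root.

F♭ dominant ninth sharp eleven is a dominant ninth sharp eleven built on Fb.
Fb — root
Ab — major 3rd
Cb — perfect 5th
Ebb — minor 7th
Gb — major 9th
Bb — augmented 11th

Fb  Ab  Cb  Ebb  Gb  Bb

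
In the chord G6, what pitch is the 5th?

D

Root of G6 = G. The 5th is a perfect 5th: G up a perfect 5th → D.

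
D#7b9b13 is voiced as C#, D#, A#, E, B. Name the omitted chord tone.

D#7b9b13 = D#, F##, A#, C#, E, B. The voicing lacks the 3rd (major 3rd), F##.

F##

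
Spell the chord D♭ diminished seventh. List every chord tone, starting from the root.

Root Db, quality diminished seventh:
Db — root
Fb — minor 3rd
Abb — diminished 5th
Cbb — diminished 7th

Db – Fb – Abb – Cbb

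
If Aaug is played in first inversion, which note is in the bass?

Aaug in root position is A–C♯–E♯.
First inversion places the third in the bass, which is C♯.

C♯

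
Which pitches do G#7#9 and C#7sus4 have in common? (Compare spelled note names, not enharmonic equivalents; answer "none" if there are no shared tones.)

G# F#

G#7#9 = G#, B#, D#, F#, A##.
C#7sus4 = C#, F#, G#, B.
Shared: G#, F#.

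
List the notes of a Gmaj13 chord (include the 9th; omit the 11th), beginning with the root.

Gmaj13 is a major thirteenth built on G.
G — root
B — major 3rd
D — perfect 5th
F# — major 7th
A — major 9th
E — major 13th

G – B – D – F# – A – E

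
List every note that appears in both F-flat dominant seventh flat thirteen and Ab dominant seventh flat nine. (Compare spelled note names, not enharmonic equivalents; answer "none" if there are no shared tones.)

A-flat

F-flat dominant seventh flat thirteen: F-flat A-flat C-flat E-double-flat D-double-flat
Ab dominant seventh flat nine: A-flat C E-flat G-flat B-double-flat
Common to both → A-flat.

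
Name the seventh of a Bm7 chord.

Root of Bm7 = B. The 7th is a minor 7th: B up a minor 7th → A.

A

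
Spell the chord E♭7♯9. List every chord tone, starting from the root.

E♭ – G – B♭ – D♭ – F♯

E♭7♯9 is a dominant seventh sharp nine built on E♭.
E♭ — root
G — major 3rd
B♭ — perfect 5th
D♭ — minor 7th
F♯ — augmented 9th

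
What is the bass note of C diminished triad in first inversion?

Eb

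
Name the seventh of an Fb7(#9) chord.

Fb7(#9) is built on Fb; its 7th is a minor 7th above the root.
A seventh above F uses the letter E, and the minor 7th above Fb is Ebb.

Ebb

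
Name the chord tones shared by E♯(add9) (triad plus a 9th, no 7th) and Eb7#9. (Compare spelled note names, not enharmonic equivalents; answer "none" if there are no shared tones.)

none

E♯(add9) = E#, G##, B#, F##.
Eb7#9 = Eb, G, Bb, Db, F#.
Shared: none.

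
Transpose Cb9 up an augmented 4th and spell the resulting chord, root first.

F, A, C, Eb, G

Transposed root: Cb → F (augmented 4th up). So we spell F dominant ninth:
- root: F
- major 3rd: A
- perfect 5th: C
- minor 7th: Eb
- major 9th: G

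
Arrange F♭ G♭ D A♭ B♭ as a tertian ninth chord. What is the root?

Stacking in thirds gives G♭ – B♭ – D – F♭ – A♭, so G♭ is the root — G♭ dominant ninth sharp five.

G♭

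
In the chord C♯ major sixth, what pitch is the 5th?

G#

Root of C♯ major sixth = C#. The 5th is a perfect 5th: C# up a perfect 5th → G#.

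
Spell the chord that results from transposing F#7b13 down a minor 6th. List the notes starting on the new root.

A#, C##, E#, G#, F#

F# down a minor 6th → A#. New chord: A# dominant seventh flat thirteen.
root → A#
3rd (major 3rd) → C##
5th (perfect 5th) → E#
7th (minor 7th) → G#
13th (minor 13th) → F#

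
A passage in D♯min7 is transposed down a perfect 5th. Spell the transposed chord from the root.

D# down a perfect 5th → G#. New chord: G# minor seventh.
Root: G#
Minor 3rd (3rd): B
Perfect 5th (5th): D#
Minor 7th (7th): F#

G# B D# F#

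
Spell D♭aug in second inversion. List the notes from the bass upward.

D♭aug = Db–F–A; second inversion → fifth (A) lowest.

A Db F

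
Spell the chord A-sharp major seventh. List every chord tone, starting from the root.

A-sharp major seventh: major seventh on A-sharp.
Root: A-sharp
Major 3rd (3rd): C-double-sharp
Perfect 5th (5th): E-sharp
Major 7th (7th): G-double-sharp

A-sharp, C-double-sharp, E-sharp, G-double-sharp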